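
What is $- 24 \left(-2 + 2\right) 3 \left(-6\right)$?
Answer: $0$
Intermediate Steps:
$- 24 \left(-2 + 2\right) 3 \left(-6\right) = - 24 \cdot 0 \cdot 3 \left(-6\right) = \left(-24\right) 0 \left(-6\right) = 0 \left(-6\right) = 0$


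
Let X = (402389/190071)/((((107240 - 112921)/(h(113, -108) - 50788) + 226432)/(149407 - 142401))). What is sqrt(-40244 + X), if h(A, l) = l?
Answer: 2*I*sqrt(109465410171721175767569041928861)/104308147703403 ≈ 200.61*I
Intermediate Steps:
X = 143482813751264/2190471101771463 (X = (402389/190071)/((((107240 - 112921)/(-108 - 50788) + 226432)/(149407 - 142401))) = (402389*(1/190071))/(((-5681/(-50896) + 226432)/7006)) = 402389/(190071*(((-5681*(-1/50896) + 226432)*(1/7006)))) = 402389/(190071*(((5681/50896 + 226432)*(1/7006)))) = 402389/(190071*(((11524488753/50896)*(1/7006)))) = 402389/(190071*(11524488753/356577376)) = (402389/190071)*(356577376/11524488753) = 143482813751264/2190471101771463 ≈ 0.065503)
sqrt(-40244 + X) = sqrt(-40244 + 143482813751264/2190471101771463) = sqrt(-88153175536877005708/2190471101771463) = 2*I*sqrt(109465410171721175767569041928861)/104308147703403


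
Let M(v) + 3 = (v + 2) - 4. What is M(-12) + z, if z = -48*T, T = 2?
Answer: -113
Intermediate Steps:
M(v) = -5 + v (M(v) = -3 + ((v + 2) - 4) = -3 + ((2 + v) - 4) = -3 + (-2 + v) = -5 + v)
z = -96 (z = -48*2 = -96)
M(-12) + z = (-5 - 12) - 96 = -17 - 96 = -113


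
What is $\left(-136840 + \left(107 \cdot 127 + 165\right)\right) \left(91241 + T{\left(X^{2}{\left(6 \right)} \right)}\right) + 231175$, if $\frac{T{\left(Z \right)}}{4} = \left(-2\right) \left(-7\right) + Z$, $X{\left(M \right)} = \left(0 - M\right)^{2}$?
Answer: $-11875229191$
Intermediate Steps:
$X{\left(M \right)} = M^{2}$ ($X{\left(M \right)} = \left(- M\right)^{2} = M^{2}$)
$T{\left(Z \right)} = 56 + 4 Z$ ($T{\left(Z \right)} = 4 \left(\left(-2\right) \left(-7\right) + Z\right) = 4 \left(14 + Z\right) = 56 + 4 Z$)
$\left(-136840 + \left(107 \cdot 127 + 165\right)\right) \left(91241 + T{\left(X^{2}{\left(6 \right)} \right)}\right) + 231175 = \left(-136840 + \left(107 \cdot 127 + 165\right)\right) \left(91241 + \left(56 + 4 \left(6^{2}\right)^{2}\right)\right) + 231175 = \left(-136840 + \left(13589 + 165\right)\right) \left(91241 + \left(56 + 4 \cdot 36^{2}\right)\right) + 231175 = \left(-136840 + 13754\right) \left(91241 + \left(56 + 4 \cdot 1296\right)\right) + 231175 = - 123086 \left(91241 + \left(56 + 5184\right)\right) + 231175 = - 123086 \left(91241 + 5240\right) + 231175 = \left(-123086\right) 96481 + 231175 = -11875460366 + 231175 = -11875229191$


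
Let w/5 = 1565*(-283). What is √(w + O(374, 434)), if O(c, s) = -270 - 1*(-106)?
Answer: 3*I*√246071 ≈ 1488.2*I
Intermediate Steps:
O(c, s) = -164 (O(c, s) = -270 + 106 = -164)
w = -2214475 (w = 5*(1565*(-283)) = 5*(-442895) = -2214475)
√(w + O(374, 434)) = √(-2214475 - 164) = √(-2214639) = 3*I*√246071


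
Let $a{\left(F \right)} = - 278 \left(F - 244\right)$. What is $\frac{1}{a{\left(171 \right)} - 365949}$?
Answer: $- \frac{1}{345655} \approx -2.8931 \cdot 10^{-6}$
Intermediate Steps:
$a{\left(F \right)} = 67832 - 278 F$ ($a{\left(F \right)} = - 278 \left(-244 + F\right) = 67832 - 278 F$)
$\frac{1}{a{\left(171 \right)} - 365949} = \frac{1}{\left(67832 - 47538\right) - 365949} = \frac{1}{20294 - 365949} = \frac{1}{-345655} = - \frac{1}{345655}$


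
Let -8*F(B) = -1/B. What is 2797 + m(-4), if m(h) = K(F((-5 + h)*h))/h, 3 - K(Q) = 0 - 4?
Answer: 11181/4 ≈ 2795.3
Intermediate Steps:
F(B) = 1/(8*B) (F(B) = -(-1)/(8*B) = 1/(8*B))
K(Q) = 7 (K(Q) = 3 - (0 - 4) = 3 - 1*(-4) = 3 + 4 = 7)
m(h) = 7/h
2797 + m(-4) = 2797 + 7/(-4) = 2797 + 7*(-¼) = 2797 - 7/4 = 11181/4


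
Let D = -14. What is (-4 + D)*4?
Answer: -72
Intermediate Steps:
(-4 + D)*4 = (-4 - 14)*4 = -18*4 = -72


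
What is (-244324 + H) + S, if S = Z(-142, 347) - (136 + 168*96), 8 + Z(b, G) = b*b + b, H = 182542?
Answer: -58032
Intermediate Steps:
Z(b, G) = -8 + b + b**2 (Z(b, G) = -8 + (b*b + b) = -8 + (b**2 + b) = -8 + (b + b**2) = -8 + b + b**2)
S = 3750 (S = (-8 - 142 + (-142)**2) - (136 + 168*96) = (-8 - 142 + 20164) - (136 + 16128) = 20014 - 1*16264 = 20014 - 16264 = 3750)
(-244324 + H) + S = (-244324 + 182542) + 3750 = -61782 + 3750 = -58032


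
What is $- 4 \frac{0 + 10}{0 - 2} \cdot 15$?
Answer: $300$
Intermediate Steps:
$- 4 \frac{0 + 10}{0 - 2} \cdot 15 = - 4 \frac{10}{-2} \cdot 15 = - 4 \cdot 10 \left(- \frac{1}{2}\right) 15 = \left(-4\right) \left(-5\right) 15 = 20 \cdot 15 = 300$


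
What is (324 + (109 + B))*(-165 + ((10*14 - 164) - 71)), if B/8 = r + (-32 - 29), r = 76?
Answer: -143780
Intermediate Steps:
B = 120 (B = 8*(76 + (-32 - 29)) = 8*(76 - 61) = 8*15 = 120)
(324 + (109 + B))*(-165 + ((10*14 - 164) - 71)) = (324 + (109 + 120))*(-165 + ((10*14 - 164) - 71)) = (324 + 229)*(-165 + ((140 - 164) - 71)) = 553*(-165 + (-24 - 71)) = 553*(-165 - 95) = 553*(-260) = -143780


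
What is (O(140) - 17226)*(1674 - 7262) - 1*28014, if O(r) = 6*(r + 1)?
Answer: 91503426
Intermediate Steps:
O(r) = 6 + 6*r (O(r) = 6*(1 + r) = 6 + 6*r)
(O(140) - 17226)*(1674 - 7262) - 1*28014 = ((6 + 6*140) - 17226)*(1674 - 7262) - 1*28014 = ((6 + 840) - 17226)*(-5588) - 28014 = (846 - 17226)*(-5588) - 28014 = -16380*(-5588) - 28014 = 91531440 - 28014 = 91503426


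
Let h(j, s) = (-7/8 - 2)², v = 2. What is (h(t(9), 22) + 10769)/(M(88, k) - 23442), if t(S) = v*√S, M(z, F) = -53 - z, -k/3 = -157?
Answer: -32845/71872 ≈ -0.45699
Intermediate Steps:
k = 471 (k = -3*(-157) = 471)
t(S) = 2*√S
h(j, s) = 529/64 (h(j, s) = (-7*⅛ - 2)² = (-7/8 - 2)² = (-23/8)² = 529/64)
(h(t(9), 22) + 10769)/(M(88, k) - 23442) = (529/64 + 10769)/((-53 - 1*88) - 23442) = 689745/(64*((-53 - 88) - 23442)) = 689745/(64*(-141 - 23442)) = (689745/64)/(-23583) = (689745/64)*(-1/23583) = -32845/71872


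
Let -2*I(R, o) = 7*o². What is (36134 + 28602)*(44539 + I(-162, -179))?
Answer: -4376444912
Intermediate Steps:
I(R, o) = -7*o²/2
(36134 + 28602)*(44539 + I(-162, -179)) = (36134 + 28602)*(44539 - 7/2*(-179)²) = 64736*(44539 - 7/2*32041) = 64736*(44539 - 224287/2) = 64736*(-135209/2) = -4376444912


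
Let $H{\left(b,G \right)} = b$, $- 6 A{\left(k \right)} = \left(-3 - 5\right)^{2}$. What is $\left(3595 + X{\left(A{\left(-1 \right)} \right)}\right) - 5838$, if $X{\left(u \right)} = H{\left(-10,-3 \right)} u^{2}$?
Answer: $- \frac{30427}{9} \approx -3380.8$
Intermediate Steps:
$A{\left(k \right)} = - \frac{32}{3}$ ($A{\left(k \right)} = - \frac{\left(-3 - 5\right)^{2}}{6} = - \frac{\left(-8\right)^{2}}{6} = \left(- \frac{1}{6}\right) 64 = - \frac{32}{3}$)
$X{\left(u \right)} = - 10 u^{2}$
$\left(3595 + X{\left(A{\left(-1 \right)} \right)}\right) - 5838 = \left(3595 - 10 \left(- \frac{32}{3}\right)^{2}\right) - 5838 = \left(3595 - \frac{10240}{9}\right) - 5838 = \frac{22115}{9} - 5838 = - \frac{30427}{9}$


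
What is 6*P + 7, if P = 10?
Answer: 67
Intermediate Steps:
6*P + 7 = 6*10 + 7 = 60 + 7 = 67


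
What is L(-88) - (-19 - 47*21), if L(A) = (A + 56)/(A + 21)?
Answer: 67434/67 ≈ 1006.5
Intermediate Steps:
L(A) = (56 + A)/(21 + A)
L(-88) - (-19 - 47*21) = (56 - 88)/(21 - 88) - (-19 - 47*21) = -32/(-67) - (-19 - 987) = -1/67*(-32) - 1*(-1006) = 32/67 + 1006 = 67434/67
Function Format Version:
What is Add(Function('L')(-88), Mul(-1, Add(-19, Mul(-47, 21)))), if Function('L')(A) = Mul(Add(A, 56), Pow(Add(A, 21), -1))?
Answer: Rational(67434, 67) ≈ 1006.5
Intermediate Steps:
Function('L')(A) = Mul(Pow(Add(21, A), -1), Add(56, A)) (Function('L')(A) = Mul(Add(56, A), Pow(Add(21, A), -1)) = Mul(Pow(Add(21, A), -1), Add(56, A)))
Add(Function('L')(-88), Mul(-1, Add(-19, Mul(-47, 21)))) = Add(Mul(Pow(Add(21, -88), -1), Add(56, -88)), Mul(-1, Add(-19, Mul(-47, 21)))) = Add(Mul(Pow(-67, -1), -32), Mul(-1, Add(-19, -987))) = Add(Mul(Rational(-1, 67), -32), Mul(-1, -1006)) = Add(Rational(32, 67), 1006) = Rational(67434, 67)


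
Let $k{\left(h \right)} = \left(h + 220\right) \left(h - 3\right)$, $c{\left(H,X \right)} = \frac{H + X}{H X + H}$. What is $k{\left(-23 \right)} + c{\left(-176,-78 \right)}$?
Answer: $- \frac{34706799}{6776} \approx -5122.0$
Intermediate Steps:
$c{\left(H,X \right)} = \frac{H + X}{H + H X}$
$k{\left(h \right)} = \left(-3 + h\right) \left(220 + h\right)$ ($k{\left(h \right)} = \left(220 + h\right) \left(-3 + h\right) = \left(-3 + h\right) \left(220 + h\right)$)
$k{\left(-23 \right)} + c{\left(-176,-78 \right)} = \left(-660 + \left(-23\right)^{2} + 217 \left(-23\right)\right) + \frac{-176 - 78}{\left(-176\right) \left(1 - 78\right)} = \left(-660 + 529 - 4991\right) - \frac{1}{176} \frac{1}{-77} \left(-254\right) = -5122 - \left(- \frac{1}{13552}\right) \left(-254\right) = -5122 - \frac{127}{6776} = - \frac{34706799}{6776}$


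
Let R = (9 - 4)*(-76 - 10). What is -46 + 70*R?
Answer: -30146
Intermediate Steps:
R = -430 (R = 5*(-86) = -430)
-46 + 70*R = -46 + 70*(-430) = -46 - 30100 = -30146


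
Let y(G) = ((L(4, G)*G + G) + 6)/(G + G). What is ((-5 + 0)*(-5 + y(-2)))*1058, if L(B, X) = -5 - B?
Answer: 55545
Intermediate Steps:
y(G) = (6 - 8*G)/(2*G) (y(G) = (((-5 - 1*4)*G + G) + 6)/(G + G) = (((-5 - 4)*G + G) + 6)/((2*G)) = ((-9*G + G) + 6)*(1/(2*G)) = (-8*G + 6)*(1/(2*G)) = (6 - 8*G)*(1/(2*G)) = (6 - 8*G)/(2*G))
((-5 + 0)*(-5 + y(-2)))*1058 = ((-5 + 0)*(-5 + (-4 + 3/(-2))))*1058 = -5*(-5 + (-4 + 3*(-½)))*1058 = -5*(-5 + (-4 - 3/2))*1058 = -5*(-5 - 11/2)*1058 = -5*(-21/2)*1058 = (105/2)*1058 = 55545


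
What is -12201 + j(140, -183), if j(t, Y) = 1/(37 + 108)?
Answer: -1769144/145 ≈ -12201.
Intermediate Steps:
j(t, Y) = 1/145
-12201 + j(140, -183) = -12201 + 1/145 = -1769144/145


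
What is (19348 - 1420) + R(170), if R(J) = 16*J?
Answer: 20648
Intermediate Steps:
(19348 - 1420) + R(170) = (19348 - 1420) + 16*170 = 17928 + 2720 = 20648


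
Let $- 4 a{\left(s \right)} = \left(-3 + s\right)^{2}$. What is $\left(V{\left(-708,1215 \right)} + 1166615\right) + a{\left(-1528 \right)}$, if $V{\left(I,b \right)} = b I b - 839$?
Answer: $- \frac{4178350057}{4} \approx -1.0446 \cdot 10^{9}$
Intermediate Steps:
$V{\left(I,b \right)} = -839 + I b^{2}$ ($V{\left(I,b \right)} = I b b - 839 = I b^{2} - 839 = -839 + I b^{2}$)
$a{\left(s \right)} = - \frac{\left(-3 + s\right)^{2}}{4}$
$\left(V{\left(-708,1215 \right)} + 1166615\right) + a{\left(-1528 \right)} = \left(\left(-839 - 708 \cdot 1215^{2}\right) + 1166615\right) - \frac{\left(-3 - 1528\right)^{2}}{4} = \left(\left(-839 - 1045167300\right) + 1166615\right) - \frac{\left(-1531\right)^{2}}{4} = \left(\left(-839 - 1045167300\right) + 1166615\right) - \frac{2343961}{4} = \left(-1045168139 + 1166615\right) - \frac{2343961}{4} = -1044001524 - \frac{2343961}{4} = - \frac{4178350057}{4}$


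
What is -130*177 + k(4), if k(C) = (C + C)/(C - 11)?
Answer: -161078/7 ≈ -23011.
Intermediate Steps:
k(C) = 2*C/(-11 + C) (k(C) = (2*C)/(-11 + C) = 2*C/(-11 + C))
-130*177 + k(4) = -130*177 + 2*4/(-11 + 4) = -23010 + 2*4/(-7) = -23010 + 2*4*(-1/7) = -23010 - 8/7 = -161078/7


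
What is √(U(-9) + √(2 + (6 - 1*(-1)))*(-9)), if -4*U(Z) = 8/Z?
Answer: I*√241/3 ≈ 5.1747*I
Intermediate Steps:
U(Z) = -2/Z
√(U(-9) + √(2 + (6 - 1*(-1)))*(-9)) = √(-2/(-9) + √(2 + (6 - 1*(-1)))*(-9)) = √(-2*(-⅑) + √(2 + (6 + 1))*(-9)) = √(2/9 + √(2 + 7)*(-9)) = √(2/9 + √9*(-9)) = √(2/9 + 3*(-9)) = √(2/9 - 27) = √(-241/9) = I*√241/3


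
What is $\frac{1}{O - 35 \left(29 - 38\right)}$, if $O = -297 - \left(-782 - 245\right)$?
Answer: $\frac{1}{1045} \approx 0.00095694$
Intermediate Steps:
$O = 730$ ($O = -297 - -1027 = -297 + 1027 = 730$)
$\frac{1}{O - 35 \left(29 - 38\right)} = \frac{1}{730 - 35 \left(29 - 38\right)} = \frac{1}{730 - -315} = \frac{1}{730 + 315} = \frac{1}{1045}$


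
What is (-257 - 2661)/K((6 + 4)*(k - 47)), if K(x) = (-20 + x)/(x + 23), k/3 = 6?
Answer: -389553/155 ≈ -2513.2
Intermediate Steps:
k = 18 (k = 3*6 = 18)
K(x) = (-20 + x)/(23 + x)
(-257 - 2661)/K((6 + 4)*(k - 47)) = (-257 - 2661)/(((-20 + (6 + 4)*(18 - 47))/(23 + (6 + 4)*(18 - 47)))) = -2918*(23 + 10*(-29))/(-20 + 10*(-29)) = -2918*(23 - 290)/(-20 - 290) = -2918/(-310/(-267)) = -2918/((-1/267*(-310))) = -2918/310/267 = -2918*267/310 = -389553/155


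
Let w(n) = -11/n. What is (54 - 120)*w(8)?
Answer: 363/4 ≈ 90.750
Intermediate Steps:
(54 - 120)*w(8) = (54 - 120)*(-11/8) = -(-726)/8 = -66*(-11/8) = 363/4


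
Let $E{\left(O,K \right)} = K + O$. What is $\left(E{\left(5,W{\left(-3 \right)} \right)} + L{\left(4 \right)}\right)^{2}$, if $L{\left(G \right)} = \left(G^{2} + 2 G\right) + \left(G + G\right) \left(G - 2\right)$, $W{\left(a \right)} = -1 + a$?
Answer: $1681$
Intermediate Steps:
$L{\left(G \right)} = G^{2} + 2 G + 2 G \left(-2 + G\right)$ ($L{\left(G \right)} = \left(G^{2} + 2 G\right) + 2 G \left(-2 + G\right) = G^{2} + 2 G + 2 G \left(-2 + G\right)$)
$\left(E{\left(5,W{\left(-3 \right)} \right)} + L{\left(4 \right)}\right)^{2} = \left(\left(\left(-1 - 3\right) + 5\right) + 4 \left(-2 + 3 \cdot 4\right)\right)^{2} = \left(\left(-4 + 5\right) + 4 \left(-2 + 12\right)\right)^{2} = \left(1 + 4 \cdot 10\right)^{2} = \left(1 + 40\right)^{2} = 41^{2} = 1681$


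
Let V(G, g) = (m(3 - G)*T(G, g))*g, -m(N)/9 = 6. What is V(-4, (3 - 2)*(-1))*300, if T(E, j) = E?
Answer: -64800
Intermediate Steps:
m(N) = -54 (m(N) = -9*6 = -54)
V(G, g) = -54*G*g (V(G, g) = (-54*G)*g = -54*G*g)
V(-4, (3 - 2)*(-1))*300 = -54*(-4)*(3 - 2)*(-1)*300 = -54*(-4)*1*(-1)*300 = -54*(-4)*(-1)*300 = -216*300 = -64800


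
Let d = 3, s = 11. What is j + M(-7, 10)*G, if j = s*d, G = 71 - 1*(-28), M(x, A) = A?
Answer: 1023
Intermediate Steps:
G = 99 (G = 71 + 28 = 99)
j = 33 (j = 11*3 = 33)
j + M(-7, 10)*G = 33 + 10*99 = 33 + 990 = 1023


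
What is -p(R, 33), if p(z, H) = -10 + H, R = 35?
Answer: -23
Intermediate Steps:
-p(R, 33) = -(-10 + 33) = -1*23 = -23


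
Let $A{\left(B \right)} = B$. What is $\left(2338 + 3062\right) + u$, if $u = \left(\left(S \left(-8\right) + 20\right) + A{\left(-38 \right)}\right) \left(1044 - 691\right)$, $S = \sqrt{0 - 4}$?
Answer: $-954 - 5648 i \approx -954.0 - 5648.0 i$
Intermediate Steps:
$S = 2 i$ ($S = \sqrt{-4} = 2 i \approx 2.0 i$)
$u = -6354 - 5648 i$ ($u = \left(\left(2 i \left(-8\right) + 20\right) - 38\right) \left(1044 - 691\right) = \left(\left(- 16 i + 20\right) - 38\right) 353 = \left(\left(20 - 16 i\right) - 38\right) 353 = \left(-18 - 16 i\right) 353 = -6354 - 5648 i \approx -6354.0 - 5648.0 i$)
$\left(2338 + 3062\right) + u = \left(2338 + 3062\right) - \left(6354 + 5648 i\right) = 5400 - \left(6354 + 5648 i\right) = -954 - 5648 i$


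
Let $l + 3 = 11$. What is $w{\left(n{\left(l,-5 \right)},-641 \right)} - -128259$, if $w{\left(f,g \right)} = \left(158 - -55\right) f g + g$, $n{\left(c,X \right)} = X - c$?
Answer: $1902547$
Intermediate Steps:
$l = 8$ ($l = -3 + 11 = 8$)
$w{\left(f,g \right)} = g + 213 f g$ ($w{\left(f,g \right)} = \left(158 + 55\right) f g + g = 213 f g + g = g + 213 f g$)
$w{\left(n{\left(l,-5 \right)},-641 \right)} - -128259 = - 641 \left(1 + 213 \left(-5 - 8\right)\right) - -128259 = - 641 \left(1 + 213 \left(-5 - 8\right)\right) + 128259 = - 641 \left(1 + 213 \left(-13\right)\right) + 128259 = - 641 \left(1 - 2769\right) + 128259 = \left(-641\right) \left(-2768\right) + 128259 = 1774288 + 128259 = 1902547$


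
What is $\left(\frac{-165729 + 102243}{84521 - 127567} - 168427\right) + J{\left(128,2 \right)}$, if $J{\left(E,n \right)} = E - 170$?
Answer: $- \frac{3625926544}{21523} \approx -1.6847 \cdot 10^{5}$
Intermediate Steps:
$J{\left(E,n \right)} = -170 + E$ ($J{\left(E,n \right)} = E - 170 = -170 + E$)
$\left(\frac{-165729 + 102243}{84521 - 127567} - 168427\right) + J{\left(128,2 \right)} = \left(\frac{-165729 + 102243}{84521 - 127567} - 168427\right) + \left(-170 + 128\right) = \left(- \frac{63486}{-43046} - 168427\right) - 42 = \left(\left(-63486\right) \left(- \frac{1}{43046}\right) - 168427\right) - 42 = \left(\frac{31743}{21523} - 168427\right) - 42 = - \frac{3625022578}{21523} - 42 = - \frac{3625926544}{21523}$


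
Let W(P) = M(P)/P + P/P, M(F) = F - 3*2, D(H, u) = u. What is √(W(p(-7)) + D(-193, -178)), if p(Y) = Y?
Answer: I*√8582/7 ≈ 13.234*I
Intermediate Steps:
M(F) = -6 + F (M(F) = F - 6 = -6 + F)
W(P) = 1 + (-6 + P)/P (W(P) = (-6 + P)/P + P/P = (-6 + P)/P + 1 = 1 + (-6 + P)/P)
√(W(p(-7)) + D(-193, -178)) = √((2 - 6/(-7)) - 178) = √((2 - 6*(-⅐)) - 178) = √((2 + 6/7) - 178) = √(20/7 - 178) = √(-1226/7) = I*√8582/7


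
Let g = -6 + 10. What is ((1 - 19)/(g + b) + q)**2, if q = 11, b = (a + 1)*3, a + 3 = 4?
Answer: 2116/25 ≈ 84.640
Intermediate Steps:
g = 4
a = 1 (a = -3 + 4 = 1)
b = 6 (b = (1 + 1)*3 = 2*3 = 6)
((1 - 19)/(g + b) + q)**2 = ((1 - 19)/(4 + 6) + 11)**2 = (-18/10 + 11)**2 = (-18*1/10 + 11)**2 = (-9/5 + 11)**2 = (46/5)**2 = 2116/25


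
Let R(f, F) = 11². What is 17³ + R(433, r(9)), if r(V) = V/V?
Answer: 5034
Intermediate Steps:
r(V) = 1
R(f, F) = 121
17³ + R(433, r(9)) = 17³ + 121 = 4913 + 121 = 5034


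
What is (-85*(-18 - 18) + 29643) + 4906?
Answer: 37609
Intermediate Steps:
(-85*(-18 - 18) + 29643) + 4906 = (-85*(-36) + 29643) + 4906 = (3060 + 29643) + 4906 = 32703 + 4906 = 37609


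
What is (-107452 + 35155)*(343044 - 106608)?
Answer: -17093613492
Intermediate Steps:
(-107452 + 35155)*(343044 - 106608) = -72297*236436 = -17093613492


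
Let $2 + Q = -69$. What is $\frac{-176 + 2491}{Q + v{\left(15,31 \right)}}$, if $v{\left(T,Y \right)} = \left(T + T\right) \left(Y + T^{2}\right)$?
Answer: $\frac{2315}{7609} \approx 0.30424$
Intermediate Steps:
$Q = -71$ ($Q = -2 - 69 = -71$)
$v{\left(T,Y \right)} = 2 T \left(Y + T^{2}\right)$
$\frac{-176 + 2491}{Q + v{\left(15,31 \right)}} = \frac{-176 + 2491}{-71 + 2 \cdot 15 \left(31 + 15^{2}\right)} = \frac{2315}{-71 + 2 \cdot 15 \left(31 + 225\right)} = \frac{2315}{-71 + 2 \cdot 15 \cdot 256} = \frac{2315}{-71 + 7680} = \frac{2315}{7609}$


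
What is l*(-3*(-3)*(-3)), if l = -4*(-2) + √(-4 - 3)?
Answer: -216 - 27*I*√7 ≈ -216.0 - 71.435*I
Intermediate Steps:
l = 8 + I*√7 (l = 8 + √(-7) = 8 + I*√7 ≈ 8.0 + 2.6458*I)
l*(-3*(-3)*(-3)) = (8 + I*√7)*(-3*(-3)*(-3)) = (8 + I*√7)*(9*(-3)) = (8 + I*√7)*(-27) = -216 - 27*I*√7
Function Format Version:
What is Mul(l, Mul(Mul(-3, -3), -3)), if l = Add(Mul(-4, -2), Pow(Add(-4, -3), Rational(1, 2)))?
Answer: Add(-216, Mul(-27, I, Pow(7, Rational(1, 2)))) ≈ Add(-216.00, Mul(-71.435, I))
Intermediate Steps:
l = Add(8, Mul(I, Pow(7, Rational(1, 2)))) (l = Add(8, Pow(-7, Rational(1, 2))) = Add(8, Mul(I, Pow(7, Rational(1, 2)))) ≈ Add(8.0000, Mul(2.6458, I)))
Mul(l, Mul(Mul(-3, -3), -3)) = Mul(Add(8, Mul(I, Pow(7, Rational(1, 2)))), Mul(Mul(-3, -3), -3)) = Mul(Add(8, Mul(I, Pow(7, Rational(1, 2)))), Mul(9, -3)) = Mul(Add(8, Mul(I, Pow(7, Rational(1, 2)))), -27) = Add(-216, Mul(-27, I, Pow(7, Rational(1, 2))))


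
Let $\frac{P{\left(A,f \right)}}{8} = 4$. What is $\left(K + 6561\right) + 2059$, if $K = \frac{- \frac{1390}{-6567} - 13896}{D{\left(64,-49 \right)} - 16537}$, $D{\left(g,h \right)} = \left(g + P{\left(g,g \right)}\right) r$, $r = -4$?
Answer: $\frac{957947437982}{111120207} \approx 8620.8$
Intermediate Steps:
$P{\left(A,f \right)} = 32$ ($P{\left(A,f \right)} = 8 \cdot 4 = 32$)
$D{\left(g,h \right)} = -128 - 4 g$ ($D{\left(g,h \right)} = \left(g + 32\right) \left(-4\right) = \left(32 + g\right) \left(-4\right) = -128 - 4 g$)
$K = \frac{91253642}{111120207}$ ($K = \frac{- \frac{1390}{-6567} - 13896}{\left(-128 - 256\right) - 16537} = \frac{\left(-1390\right) \left(- \frac{1}{6567}\right) - 13896}{\left(-128 - 256\right) - 16537} = \frac{\frac{1390}{6567} - 13896}{-384 - 16537} = - \frac{91253642}{6567 \left(-16921\right)} = \left(- \frac{91253642}{6567}\right) \left(- \frac{1}{16921}\right) = \frac{91253642}{111120207} \approx 0.82122$)
$\left(K + 6561\right) + 2059 = \left(\frac{91253642}{111120207} + 6561\right) + 2059 = \frac{729150931769}{111120207} + 2059 = \frac{957947437982}{111120207}$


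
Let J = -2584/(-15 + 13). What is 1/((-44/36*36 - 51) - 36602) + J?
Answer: 47412523/36697 ≈ 1292.0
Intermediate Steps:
J = 1292 (J = -2584/(-2) = -2584*(-½) = 1292)
1/((-44/36*36 - 51) - 36602) + J = 1/((-44/36*36 - 51) - 36602) + 1292 = 1/((-44*1/36*36 - 51) - 36602) + 1292 = 1/((-11/9*36 - 51) - 36602) + 1292 = 1/((-44 - 51) - 36602) + 1292 = 1/(-95 - 36602) + 1292 = 1/(-36697) + 1292 = -1/36697 + 1292 = 47412523/36697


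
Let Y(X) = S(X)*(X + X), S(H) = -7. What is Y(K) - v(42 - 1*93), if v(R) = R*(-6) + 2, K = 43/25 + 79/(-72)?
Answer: -285047/900 ≈ -316.72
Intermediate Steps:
K = 1121/1800 (K = 43*(1/25) + 79*(-1/72) = 43/25 - 79/72 = 1121/1800 ≈ 0.62278)
Y(X) = -14*X (Y(X) = -7*(X + X) = -14*X)
v(R) = 2 - 6*R (v(R) = -6*R + 2 = 2 - 6*R)
Y(K) - v(42 - 1*93) = -14*1121/1800 - (2 - 6*(42 - 1*93)) = -7847/900 - (2 - 6*(42 - 93)) = -7847/900 - (2 - 6*(-51)) = -7847/900 - (2 + 306) = -7847/900 - 1*308 = -7847/900 - 308 = -285047/900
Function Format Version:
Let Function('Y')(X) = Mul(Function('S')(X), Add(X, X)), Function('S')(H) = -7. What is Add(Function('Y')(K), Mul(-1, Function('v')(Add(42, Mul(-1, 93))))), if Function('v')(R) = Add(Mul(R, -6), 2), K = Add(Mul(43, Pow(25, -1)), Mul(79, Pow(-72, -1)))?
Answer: Rational(-285047, 900) ≈ -316.72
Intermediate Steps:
K = Rational(1121, 1800) (K = Add(Mul(43, Rational(1, 25)), Mul(79, Rational(-1, 72))) = Add(Rational(43, 25), Rational(-79, 72)) = Rational(1121, 1800) ≈ 0.62278)
Function('Y')(X) = Mul(-14, X) (Function('Y')(X) = Mul(-7, Add(X, X)) = Mul(-7, Mul(2, X)) = Mul(-14, X))
Function('v')(R) = Add(2, Mul(-6, R)) (Function('v')(R) = Add(Mul(-6, R), 2) = Add(2, Mul(-6, R)))
Add(Function('Y')(K), Mul(-1, Function('v')(Add(42, Mul(-1, 93))))) = Add(Mul(-14, Rational(1121, 1800)), Mul(-1, Add(2, Mul(-6, Add(42, Mul(-1, 93)))))) = Add(Rational(-7847, 900), Mul(-1, Add(2, Mul(-6, Add(42, -93))))) = Add(Rational(-7847, 900), Mul(-1, Add(2, Mul(-6, -51)))) = Add(Rational(-7847, 900), Mul(-1, Add(2, 306))) = Add(Rational(-7847, 900), Mul(-1, 308)) = Add(Rational(-7847, 900), -308) = Rational(-285047, 900)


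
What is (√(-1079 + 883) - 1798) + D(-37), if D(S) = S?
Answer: -1835 + 14*I ≈ -1835.0 + 14.0*I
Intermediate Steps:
(√(-1079 + 883) - 1798) + D(-37) = (√(-1079 + 883) - 1798) - 37 = (√(-196) - 1798) - 37 = (14*I - 1798) - 37 = (-1798 + 14*I) - 37 = -1835 + 14*I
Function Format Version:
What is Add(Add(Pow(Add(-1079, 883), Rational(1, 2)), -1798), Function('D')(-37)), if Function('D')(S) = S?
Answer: Add(-1835, Mul(14, I)) ≈ Add(-1835.0, Mul(14.000, I))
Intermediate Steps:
Add(Add(Pow(Add(-1079, 883), Rational(1, 2)), -1798), Function('D')(-37)) = Add(Add(Pow(Add(-1079, 883), Rational(1, 2)), -1798), -37) = Add(Add(Pow(-196, Rational(1, 2)), -1798), -37) = Add(Add(Mul(14, I), -1798), -37) = Add(Add(-1798, Mul(14, I)), -37) = Add(-1835, Mul(14, I))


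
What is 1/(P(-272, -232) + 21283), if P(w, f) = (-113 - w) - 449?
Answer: 1/20993 ≈ 4.7635e-5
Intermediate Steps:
P(w, f) = -562 - w
1/(P(-272, -232) + 21283) = 1/((-562 - 1*(-272)) + 21283) = 1/((-562 + 272) + 21283) = 1/(-290 + 21283) = 1/20993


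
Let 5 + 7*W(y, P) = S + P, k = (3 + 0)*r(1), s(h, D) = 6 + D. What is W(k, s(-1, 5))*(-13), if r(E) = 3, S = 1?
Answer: -13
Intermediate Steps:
k = 9 (k = (3 + 0)*3 = 3*3 = 9)
W(y, P) = -4/7 + P/7 (W(y, P) = -5/7 + (1 + P)/7 = -5/7 + (⅐ + P/7) = -4/7 + P/7)
W(k, s(-1, 5))*(-13) = (-4/7 + (6 + 5)/7)*(-13) = (-4/7 + (⅐)*11)*(-13) = (-4/7 + 11/7)*(-13) = 1*(-13) = -13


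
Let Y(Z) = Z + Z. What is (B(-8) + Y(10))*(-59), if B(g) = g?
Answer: -708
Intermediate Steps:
Y(Z) = 2*Z
(B(-8) + Y(10))*(-59) = (-8 + 2*10)*(-59) = (-8 + 20)*(-59) = 12*(-59) = -708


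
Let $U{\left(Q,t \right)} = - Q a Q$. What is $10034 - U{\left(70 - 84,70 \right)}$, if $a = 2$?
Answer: $10426$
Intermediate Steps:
$U{\left(Q,t \right)} = - 2 Q^{2}$ ($U{\left(Q,t \right)} = - Q 2 Q = - 2 Q Q = - 2 Q^{2}$)
$10034 - U{\left(70 - 84,70 \right)} = 10034 - - 2 \left(70 - 84\right)^{2} = 10034 - - 2 \left(-14\right)^{2} = 10034 - \left(-2\right) 196 = 10034 - -392 = 10034 + 392 = 10426$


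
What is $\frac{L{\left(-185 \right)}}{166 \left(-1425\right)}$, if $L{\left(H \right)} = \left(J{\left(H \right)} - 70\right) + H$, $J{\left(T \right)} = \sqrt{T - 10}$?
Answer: $\frac{17}{15770} - \frac{i \sqrt{195}}{236550} \approx 0.001078 - 5.9033 \cdot 10^{-5} i$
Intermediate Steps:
$J{\left(T \right)} = \sqrt{-10 + T}$
$L{\left(H \right)} = -70 + H + \sqrt{-10 + H}$ ($L{\left(H \right)} = \left(\sqrt{-10 + H} - 70\right) + H = \left(-70 + \sqrt{-10 + H}\right) + H = -70 + H + \sqrt{-10 + H}$)
$\frac{L{\left(-185 \right)}}{166 \left(-1425\right)} = \frac{-70 - 185 + \sqrt{-10 - 185}}{166 \left(-1425\right)} = \frac{-70 - 185 + \sqrt{-195}}{-236550} = \left(-70 - 185 + i \sqrt{195}\right) \left(- \frac{1}{236550}\right) = \left(-255 + i \sqrt{195}\right) \left(- \frac{1}{236550}\right) = \frac{17}{15770} - \frac{i \sqrt{195}}{236550}$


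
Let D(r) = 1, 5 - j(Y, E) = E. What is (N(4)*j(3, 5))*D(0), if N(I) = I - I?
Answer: 0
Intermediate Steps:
N(I) = 0
j(Y, E) = 5 - E
(N(4)*j(3, 5))*D(0) = (0*(5 - 1*5))*1 = (0*(5 - 5))*1 = (0*0)*1 = 0*1 = 0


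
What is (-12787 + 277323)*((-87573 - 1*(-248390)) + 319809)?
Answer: 127142879536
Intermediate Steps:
(-12787 + 277323)*((-87573 - 1*(-248390)) + 319809) = 264536*((-87573 + 248390) + 319809) = 264536*(160817 + 319809) = 264536*480626 = 127142879536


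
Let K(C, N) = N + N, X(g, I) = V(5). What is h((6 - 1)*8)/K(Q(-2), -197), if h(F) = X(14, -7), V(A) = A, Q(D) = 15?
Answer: -5/394 ≈ -0.012690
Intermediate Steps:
X(g, I) = 5
K(C, N) = 2*N
h(F) = 5
h((6 - 1)*8)/K(Q(-2), -197) = 5/((2*(-197))) = 5/(-394) = 5*(-1/394) = -5/394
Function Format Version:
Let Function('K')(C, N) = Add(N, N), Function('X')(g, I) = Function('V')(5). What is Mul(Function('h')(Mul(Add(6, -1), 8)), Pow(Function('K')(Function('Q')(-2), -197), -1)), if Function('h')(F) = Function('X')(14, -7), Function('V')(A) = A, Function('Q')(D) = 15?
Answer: Rational(-5, 394) ≈ -0.012690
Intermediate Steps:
Function('X')(g, I) = 5
Function('K')(C, N) = Mul(2, N)
Function('h')(F) = 5
Mul(Function('h')(Mul(Add(6, -1), 8)), Pow(Function('K')(Function('Q')(-2), -197), -1)) = Mul(5, Pow(Mul(2, -197), -1)) = Mul(5, Pow(-394, -1)) = Mul(5, Rational(-1, 394)) = Rational(-5, 394)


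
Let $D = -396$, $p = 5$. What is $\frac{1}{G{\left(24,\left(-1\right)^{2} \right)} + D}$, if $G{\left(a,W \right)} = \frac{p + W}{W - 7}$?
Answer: $- \frac{1}{397} \approx -0.0025189$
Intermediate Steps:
$G{\left(a,W \right)} = \frac{5 + W}{-7 + W}$ ($G{\left(a,W \right)} = \frac{5 + W}{W - 7} = \frac{5 + W}{-7 + W}$)
$\frac{1}{G{\left(24,\left(-1\right)^{2} \right)} + D} = \frac{1}{\frac{5 + \left(-1\right)^{2}}{-7 + \left(-1\right)^{2}} - 396} = \frac{1}{\frac{5 + 1}{-7 + 1} - 396} = \frac{1}{\frac{1}{-6} \cdot 6 - 396} = \frac{1}{\left(- \frac{1}{6}\right) 6 - 396} = \frac{1}{-1 - 396} = \frac{1}{-397} = - \frac{1}{397}$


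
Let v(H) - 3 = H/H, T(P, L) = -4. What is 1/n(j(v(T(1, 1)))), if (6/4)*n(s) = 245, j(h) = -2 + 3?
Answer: 3/490 ≈ 0.0061224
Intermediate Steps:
v(H) = 4 (v(H) = 3 + H/H = 3 + 1 = 4)
j(h) = 1
n(s) = 490/3 (n(s) = (2/3)*245 = 490/3)
1/n(j(v(T(1, 1)))) = 1/(490/3) = 3/490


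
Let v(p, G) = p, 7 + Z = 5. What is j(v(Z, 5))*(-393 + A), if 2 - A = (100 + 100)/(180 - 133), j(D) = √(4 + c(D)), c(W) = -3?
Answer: -18577/47 ≈ -395.26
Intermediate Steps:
Z = -2 (Z = -7 + 5 = -2)
j(D) = 1 (j(D) = √(4 - 3) = √1 = 1)
A = -106/47 (A = 2 - (100 + 100)/(180 - 133) = 2 - 200/47 = -106/47 ≈ -2.2553)
j(v(Z, 5))*(-393 + A) = 1*(-393 - 106/47) = 1*(-18577/47) = -18577/47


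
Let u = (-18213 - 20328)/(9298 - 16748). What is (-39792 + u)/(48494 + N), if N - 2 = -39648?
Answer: -296411859/65917600 ≈ -4.4967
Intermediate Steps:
N = -39646 (N = 2 - 39648 = -39646)
u = 38541/7450 (u = -38541/(-7450) = -38541*(-1/7450) = 38541/7450 ≈ 5.1733)
(-39792 + u)/(48494 + N) = (-39792 + 38541/7450)/(48494 - 39646) = -296411859/7450/8848 = -296411859/7450*1/8848 = -296411859/65917600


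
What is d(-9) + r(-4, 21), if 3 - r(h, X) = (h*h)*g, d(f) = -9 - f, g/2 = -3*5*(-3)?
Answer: -1437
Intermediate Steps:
g = 90 (g = 2*(-3*5*(-3)) = 2*(-15*(-3)) = 2*45 = 90)
r(h, X) = 3 - 90*h² (r(h, X) = 3 - h*h*90 = 3 - h²*90 = 3 - 90*h²)
d(-9) + r(-4, 21) = (-9 - 1*(-9)) + (3 - 90*(-4)²) = (-9 + 9) + (3 - 90*16) = 0 + (3 - 1440) = 0 - 1437 = -1437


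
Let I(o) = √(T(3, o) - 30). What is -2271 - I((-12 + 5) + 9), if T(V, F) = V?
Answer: -2271 - 3*I*√3 ≈ -2271.0 - 5.1962*I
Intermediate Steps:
I(o) = 3*I*√3 (I(o) = √(3 - 30) = √(-27) = 3*I*√3)
-2271 - I((-12 + 5) + 9) = -2271 - 3*I*√3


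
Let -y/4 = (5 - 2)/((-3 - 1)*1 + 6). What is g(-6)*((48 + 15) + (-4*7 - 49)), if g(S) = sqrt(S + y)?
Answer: -28*I*sqrt(3) ≈ -48.497*I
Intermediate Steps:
y = -6 (y = -4*(5 - 2)/((-3 - 1)*1 + 6) = -12/(-4*1 + 6) = -12/(-4 + 6) = -12/2 = -4*3/2 = -6)
g(S) = sqrt(-6 + S) (g(S) = sqrt(S - 6) = sqrt(-6 + S))
g(-6)*((48 + 15) + (-4*7 - 49)) = sqrt(-6 - 6)*((48 + 15) + (-4*7 - 49)) = sqrt(-12)*(63 + (-28 - 49)) = (2*I*sqrt(3))*(63 - 77) = (2*I*sqrt(3))*(-14) = -28*I*sqrt(3)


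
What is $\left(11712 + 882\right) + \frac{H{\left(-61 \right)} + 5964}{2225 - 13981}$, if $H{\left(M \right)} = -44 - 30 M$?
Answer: $\frac{74023657}{5878} \approx 12593.0$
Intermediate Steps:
$\left(11712 + 882\right) + \frac{H{\left(-61 \right)} + 5964}{2225 - 13981} = \left(11712 + 882\right) + \frac{\left(-44 - -1830\right) + 5964}{2225 - 13981} = 12594 + \frac{\left(-44 + 1830\right) + 5964}{-11756} = 12594 + \left(1786 + 5964\right) \left(- \frac{1}{11756}\right) = 12594 + 7750 \left(- \frac{1}{11756}\right) = 12594 - \frac{3875}{5878} = \frac{74023657}{5878}$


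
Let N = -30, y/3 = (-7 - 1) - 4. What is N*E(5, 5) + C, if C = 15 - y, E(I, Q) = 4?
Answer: -69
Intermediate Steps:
y = -36 (y = 3*((-7 - 1) - 4) = 3*(-8 - 4) = 3*(-12) = -36)
C = 51 (C = 15 - 1*(-36) = 15 + 36 = 51)
N*E(5, 5) + C = -30*4 + 51 = -120 + 51 = -69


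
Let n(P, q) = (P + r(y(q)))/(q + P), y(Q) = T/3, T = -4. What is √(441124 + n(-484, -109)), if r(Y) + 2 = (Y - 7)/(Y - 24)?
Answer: √223994870535581/22534 ≈ 664.17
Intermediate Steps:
y(Q) = -4/3
r(Y) = -2 + (-7 + Y)/(-24 + Y) (r(Y) = -2 + (Y - 7)/(Y - 24) = -2 + (-7 + Y)/(-24 + Y))
n(P, q) = (-127/76 + P)/(P + q) (n(P, q) = (P + (41 - 1*(-4/3))/(-24 - 4/3))/(q + P) = (P + (41 + 4/3)/(-76/3))/(P + q) = (P - 3/76*127/3)/(P + q) = (P - 127/76)/(P + q) = (-127/76 + P)/(P + q))
√(441124 + n(-484, -109)) = √(441124 + (-127/76 - 484)/(-484 - 109)) = √(441124 - 36911/76/(-593)) = √(441124 - 1/593*(-36911/76)) = √(441124 + 36911/45068) = √(19880613343/45068) = √223994870535581/22534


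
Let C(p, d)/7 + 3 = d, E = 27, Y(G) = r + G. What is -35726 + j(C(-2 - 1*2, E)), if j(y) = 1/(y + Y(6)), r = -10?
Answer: -5859063/164 ≈ -35726.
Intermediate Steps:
Y(G) = -10 + G
C(p, d) = -21 + 7*d
j(y) = 1/(-4 + y) (j(y) = 1/(y + (-10 + 6)) = 1/(y - 4) = 1/(-4 + y))
-35726 + j(C(-2 - 1*2, E)) = -35726 + 1/(-4 + (-21 + 7*27)) = -35726 + 1/(-4 + (-21 + 189)) = -35726 + 1/(-4 + 168) = -35726 + 1/164 = -5859063/164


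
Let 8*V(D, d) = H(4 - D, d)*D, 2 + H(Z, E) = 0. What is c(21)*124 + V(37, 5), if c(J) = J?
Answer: 10379/4 ≈ 2594.8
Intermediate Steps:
H(Z, E) = -2 (H(Z, E) = -2 + 0 = -2)
V(D, d) = -D/4 (V(D, d) = (-2*D)/8 = -D/4)
c(21)*124 + V(37, 5) = 21*124 - ¼*37 = 2604 - 37/4 = 10379/4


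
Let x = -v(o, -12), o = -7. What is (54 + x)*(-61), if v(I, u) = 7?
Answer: -2867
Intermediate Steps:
x = -7 (x = -1*7 = -7)
(54 + x)*(-61) = (54 - 7)*(-61) = 47*(-61) = -2867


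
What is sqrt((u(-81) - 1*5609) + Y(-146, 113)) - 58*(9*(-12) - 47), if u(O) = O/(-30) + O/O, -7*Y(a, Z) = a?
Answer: 8990 + I*sqrt(27363770)/70 ≈ 8990.0 + 74.729*I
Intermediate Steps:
Y(a, Z) = -a/7
u(O) = 1 - O/30 (u(O) = O*(-1/30) + 1 = -O/30 + 1 = 1 - O/30)
sqrt((u(-81) - 1*5609) + Y(-146, 113)) - 58*(9*(-12) - 47) = sqrt(((1 - 1/30*(-81)) - 1*5609) - 1/7*(-146)) - 58*(9*(-12) - 47) = sqrt(((1 + 27/10) - 5609) + 146/7) - 58*(-108 - 47) = sqrt((37/10 - 5609) + 146/7) - 58*(-155) = sqrt(-56053/10 + 146/7) - 1*(-8990) = sqrt(-390911/70) + 8990 = I*sqrt(27363770)/70 + 8990 = 8990 + I*sqrt(27363770)/70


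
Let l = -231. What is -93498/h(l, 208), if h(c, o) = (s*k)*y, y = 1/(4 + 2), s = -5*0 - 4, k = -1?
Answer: -140247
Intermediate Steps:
s = -4 (s = 0 - 4 = -4)
y = ⅙ (y = 1/6 = ⅙ ≈ 0.16667)
h(c, o) = ⅔ (h(c, o) = -4*(-1)*(⅙) = 4*(⅙) = ⅔)
-93498/h(l, 208) = -93498/⅔ = -93498*3/2 = -140247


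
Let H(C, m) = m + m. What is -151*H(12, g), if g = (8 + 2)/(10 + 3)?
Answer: -3020/13 ≈ -232.31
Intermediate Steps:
g = 10/13 ≈ 0.76923
H(C, m) = 2*m
-151*H(12, g) = -302*10/13 = -151*20/13 = -3020/13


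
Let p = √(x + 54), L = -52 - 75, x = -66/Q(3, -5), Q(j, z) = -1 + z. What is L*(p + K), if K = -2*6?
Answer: 1524 - 127*√65 ≈ 500.09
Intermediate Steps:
x = 11 (x = -66/(-1 - 5) = -66/(-6) = -66*(-⅙) = 11)
L = -127
p = √65 (p = √(11 + 54) = √65 ≈ 8.0623)
K = -12
L*(p + K) = -127*(√65 - 12) = -127*(-12 + √65) = 1524 - 127*√65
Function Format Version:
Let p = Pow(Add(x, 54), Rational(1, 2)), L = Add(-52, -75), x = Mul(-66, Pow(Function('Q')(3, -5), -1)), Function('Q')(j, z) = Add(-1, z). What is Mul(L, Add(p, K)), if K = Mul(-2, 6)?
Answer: Add(1524, Mul(-127, Pow(65, Rational(1, 2)))) ≈ 500.09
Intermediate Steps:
x = 11 (x = Mul(-66, Pow(Add(-1, -5), -1)) = Mul(-66, Pow(-6, -1)) = Mul(-66, Rational(-1, 6)) = 11)
L = -127
p = Pow(65, Rational(1, 2)) (p = Pow(Add(11, 54), Rational(1, 2)) = Pow(65, Rational(1, 2)) ≈ 8.0623)
K = -12
Mul(L, Add(p, K)) = Mul(-127, Add(Pow(65, Rational(1, 2)), -12)) = Mul(-127, Add(-12, Pow(65, Rational(1, 2)))) = Add(1524, Mul(-127, Pow(65, Rational(1, 2))))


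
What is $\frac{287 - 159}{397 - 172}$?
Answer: $\frac{128}{225} \approx 0.56889$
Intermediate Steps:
$\frac{287 - 159}{397 - 172} = \frac{128}{225}$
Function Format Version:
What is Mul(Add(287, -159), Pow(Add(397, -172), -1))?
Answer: Rational(128, 225) ≈ 0.56889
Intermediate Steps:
Mul(Add(287, -159), Pow(Add(397, -172), -1)) = Mul(128, Pow(225, -1)) = Mul(128, Rational(1, 225)) = Rational(128, 225)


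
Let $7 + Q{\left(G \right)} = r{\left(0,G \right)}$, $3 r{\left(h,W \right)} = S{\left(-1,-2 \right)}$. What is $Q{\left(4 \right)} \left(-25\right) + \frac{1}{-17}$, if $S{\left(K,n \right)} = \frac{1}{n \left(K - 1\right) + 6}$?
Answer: $\frac{17759}{102} \approx 174.11$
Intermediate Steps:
$S{\left(K,n \right)} = \frac{1}{6 + n \left(-1 + K\right)}$ ($S{\left(K,n \right)} = \frac{1}{n \left(-1 + K\right) + 6} = \frac{1}{6 + n \left(-1 + K\right)}$)
$r{\left(h,W \right)} = \frac{1}{30}$ ($r{\left(h,W \right)} = \frac{1}{3 \left(6 - -2 - -2\right)} = \frac{1}{3 \left(6 + 2 + 2\right)} = \frac{1}{3 \cdot 10} = \frac{1}{3} \cdot \frac{1}{10} = \frac{1}{30}$)
$Q{\left(G \right)} = - \frac{209}{30}$ ($Q{\left(G \right)} = -7 + \frac{1}{30} = - \frac{209}{30}$)
$Q{\left(4 \right)} \left(-25\right) + \frac{1}{-17} = \left(- \frac{209}{30}\right) \left(-25\right) + \frac{1}{-17} = \frac{1045}{6} - \frac{1}{17} = \frac{17759}{102}$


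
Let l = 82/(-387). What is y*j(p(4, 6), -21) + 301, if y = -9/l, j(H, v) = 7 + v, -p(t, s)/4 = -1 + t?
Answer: -12040/41 ≈ -293.66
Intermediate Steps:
p(t, s) = 4 - 4*t (p(t, s) = -4*(-1 + t) = 4 - 4*t)
l = -82/387 (l = 82*(-1/387) = -82/387 ≈ -0.21189)
y = 3483/82 (y = -9/(-82/387) = -9*(-387/82) = 3483/82 ≈ 42.476)
y*j(p(4, 6), -21) + 301 = 3483*(7 - 21)/82 + 301 = (3483/82)*(-14) + 301 = -24381/41 + 301 = -12040/41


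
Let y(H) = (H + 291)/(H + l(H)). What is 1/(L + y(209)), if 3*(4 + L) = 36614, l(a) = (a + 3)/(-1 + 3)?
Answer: 63/768742 ≈ 8.1952e-5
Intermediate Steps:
l(a) = 3/2 + a/2 (l(a) = (3 + a)/2 = (3 + a)*(½) = 3/2 + a/2)
y(H) = (291 + H)/(3/2 + 3*H/2) (y(H) = (H + 291)/(H + (3/2 + H/2)) = (291 + H)/(3/2 + 3*H/2))
L = 36602/3 (L = -4 + (⅓)*36614 = -4 + 36614/3 = 36602/3 ≈ 12201.)
1/(L + y(209)) = 1/(36602/3 + 2*(291 + 209)/(3*(1 + 209))) = 1/(36602/3 + (⅔)*500/210) = 1/(36602/3 + (⅔)*(1/210)*500) = 1/(36602/3 + 100/63) = 1/(768742/63) = 63/768742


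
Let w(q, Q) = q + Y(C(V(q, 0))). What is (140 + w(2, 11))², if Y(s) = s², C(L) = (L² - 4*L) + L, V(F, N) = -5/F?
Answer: 28058209/256 ≈ 1.0960e+5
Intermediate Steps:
C(L) = L² - 3*L
w(q, Q) = q + 25*(-3 - 5/q)²/q² (w(q, Q) = q + ((-5/q)*(-3 - 5/q))² = q + (-5*(-3 - 5/q)/q)² = q + 25*(-3 - 5/q)²/q²)
(140 + w(2, 11))² = (140 + (2 + 25*(5 + 3*2)²/2⁴))² = (140 + (2 + 25*(1/16)*(5 + 6)²))² = (140 + (2 + 25*(1/16)*11²))² = (140 + (2 + 25*(1/16)*121))² = (140 + (2 + 3025/16))² = (140 + 3057/16)² = (5297/16)² = 28058209/256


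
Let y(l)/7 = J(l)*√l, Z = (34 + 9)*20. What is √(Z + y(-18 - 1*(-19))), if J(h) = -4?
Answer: 8*√13 ≈ 28.844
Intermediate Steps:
Z = 860 (Z = 43*20 = 860)
y(l) = -28*√l (y(l) = 7*(-4*√l) = -28*√l)
√(Z + y(-18 - 1*(-19))) = √(860 - 28*√(-18 - 1*(-19))) = √(860 - 28*√(-18 + 19)) = √(860 - 28*√1) = √(860 - 28*1) = √(860 - 28) = √832 = 8*√13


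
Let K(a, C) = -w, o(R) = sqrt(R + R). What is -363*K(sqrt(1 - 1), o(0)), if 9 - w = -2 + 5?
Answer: 2178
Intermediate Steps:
o(R) = sqrt(2)*sqrt(R) (o(R) = sqrt(2*R) = sqrt(2)*sqrt(R))
w = 6 (w = 9 - (-2 + 5) = 9 - 1*3 = 9 - 3 = 6)
K(a, C) = -6 (K(a, C) = -1*6 = -6)
-363*K(sqrt(1 - 1), o(0)) = -363*(-6) = 2178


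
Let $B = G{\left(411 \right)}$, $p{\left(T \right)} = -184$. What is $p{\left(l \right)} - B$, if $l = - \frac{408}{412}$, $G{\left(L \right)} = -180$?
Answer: $-4$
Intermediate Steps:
$l = - \frac{102}{103}$ ($l = \left(-408\right) \frac{1}{412} = - \frac{102}{103} \approx -0.99029$)
$B = -180$
$p{\left(l \right)} - B = -184 - -180 = -184 + 180 = -4$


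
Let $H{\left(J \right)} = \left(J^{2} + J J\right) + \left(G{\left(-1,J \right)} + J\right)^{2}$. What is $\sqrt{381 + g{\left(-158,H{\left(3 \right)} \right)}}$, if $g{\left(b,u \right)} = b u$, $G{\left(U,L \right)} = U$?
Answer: $i \sqrt{3095} \approx 55.633 i$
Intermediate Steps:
$H{\left(J \right)} = \left(-1 + J\right)^{2} + 2 J^{2}$ ($H{\left(J \right)} = \left(J^{2} + J J\right) + \left(-1 + J\right)^{2} = \left(J^{2} + J^{2}\right) + \left(-1 + J\right)^{2} = 2 J^{2} + \left(-1 + J\right)^{2} = \left(-1 + J\right)^{2} + 2 J^{2}$)
$\sqrt{381 + g{\left(-158,H{\left(3 \right)} \right)}} = \sqrt{381 - 158 \left(\left(-1 + 3\right)^{2} + 2 \cdot 3^{2}\right)} = \sqrt{381 - 158 \left(2^{2} + 2 \cdot 9\right)} = \sqrt{381 - 158 \left(4 + 18\right)} = \sqrt{381 - 3476} = \sqrt{-3095} = i \sqrt{3095}$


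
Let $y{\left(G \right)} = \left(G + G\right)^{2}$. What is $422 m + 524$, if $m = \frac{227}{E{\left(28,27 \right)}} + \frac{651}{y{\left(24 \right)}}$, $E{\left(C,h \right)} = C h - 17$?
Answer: $\frac{219320113}{283776} \approx 772.86$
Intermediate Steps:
$E{\left(C,h \right)} = -17 + C h$
$y{\left(G \right)} = 4 G^{2}$ ($y{\left(G \right)} = \left(2 G\right)^{2} = 4 G^{2}$)
$m = \frac{334699}{567552}$ ($m = \frac{227}{-17 + 28 \cdot 27} + \frac{651}{4 \cdot 24^{2}} = \frac{227}{-17 + 756} + \frac{651}{4 \cdot 576} = \frac{227}{739} + \frac{651}{2304} = 227 \cdot \frac{1}{739} + 651 \cdot \frac{1}{2304} = \frac{227}{739} + \frac{217}{768} = \frac{334699}{567552} \approx 0.58972$)
$422 m + 524 = 422 \cdot \frac{334699}{567552} + 524 = \frac{70621489}{283776} + 524 = \frac{219320113}{283776}$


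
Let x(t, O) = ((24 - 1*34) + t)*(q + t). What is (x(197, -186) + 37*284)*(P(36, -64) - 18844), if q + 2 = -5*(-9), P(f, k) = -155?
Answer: -1052316612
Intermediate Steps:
q = 43 (q = -2 - 5*(-9) = -2 + 45 = 43)
x(t, O) = (-10 + t)*(43 + t) (x(t, O) = ((24 - 1*34) + t)*(43 + t) = ((24 - 34) + t)*(43 + t) = (-10 + t)*(43 + t))
(x(197, -186) + 37*284)*(P(36, -64) - 18844) = ((-430 + 197² + 33*197) + 37*284)*(-155 - 18844) = ((-430 + 38809 + 6501) + 10508)*(-18999) = (44880 + 10508)*(-18999) = 55388*(-18999) = -1052316612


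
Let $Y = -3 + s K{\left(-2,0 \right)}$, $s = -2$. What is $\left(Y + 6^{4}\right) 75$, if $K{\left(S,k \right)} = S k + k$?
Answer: $96975$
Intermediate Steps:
$K{\left(S,k \right)} = k + S k$
$Y = -3$ ($Y = -3 - 2 \cdot 0 \left(1 - 2\right) = -3 - 2 \cdot 0 \left(-1\right) = -3 - 0 = -3 + 0 = -3$)
$\left(Y + 6^{4}\right) 75 = \left(-3 + 6^{4}\right) 75 = \left(-3 + 1296\right) 75 = 1293 \cdot 75 = 96975$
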